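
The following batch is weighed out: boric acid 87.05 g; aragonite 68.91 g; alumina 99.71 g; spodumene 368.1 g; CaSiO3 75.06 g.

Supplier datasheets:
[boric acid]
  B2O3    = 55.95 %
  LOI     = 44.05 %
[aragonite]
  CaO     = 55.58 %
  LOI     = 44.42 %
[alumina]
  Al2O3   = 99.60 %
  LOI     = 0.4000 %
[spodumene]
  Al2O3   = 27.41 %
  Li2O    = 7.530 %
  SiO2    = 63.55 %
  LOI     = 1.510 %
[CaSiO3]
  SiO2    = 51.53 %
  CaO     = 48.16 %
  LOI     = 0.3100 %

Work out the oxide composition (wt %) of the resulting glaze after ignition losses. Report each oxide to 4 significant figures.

The whole derivation runs at full precision throughout — rounding to 4 significant digits applies to every working value as displayed — each reported result is rounded just once. Derived quantities, which include five oxide percentages, ignition loss, glass mass, totals, the yield, are re-derived at exact precision, precisely as stated by the problem or the answer, using the weight values on 623.7 g of glass.
Delivered oxide masses:
  Al2O3: 99.71·0.9960 + 368.1·0.2741 = 200.2 g
  B2O3: 87.05·0.5595 = 48.70 g
  Li2O: 368.1·0.07530 = 27.72 g
  SiO2: 368.1·0.6355 + 75.06·0.5153 = 272.6 g
  CaO: 68.91·0.5558 + 75.06·0.4816 = 74.45 g
LOI: 87.05·0.4405 + 68.91·0.4442 + 99.71·0.004000 + 368.1·0.01510 + 75.06·0.003100 = 75.15 g
Resulting glass, batch − LOI: 698.8 − 75.15 = 623.7 g (consistent with Σ oxide mass)
wt % = 100 × oxide mass / glass mass

Glass mass = 623.7 g (batch 698.8 − LOI 75.15).
Composition: Al2O3 32.10%, B2O3 7.809%, Li2O 4.444%, SiO2 43.71%, CaO 11.94%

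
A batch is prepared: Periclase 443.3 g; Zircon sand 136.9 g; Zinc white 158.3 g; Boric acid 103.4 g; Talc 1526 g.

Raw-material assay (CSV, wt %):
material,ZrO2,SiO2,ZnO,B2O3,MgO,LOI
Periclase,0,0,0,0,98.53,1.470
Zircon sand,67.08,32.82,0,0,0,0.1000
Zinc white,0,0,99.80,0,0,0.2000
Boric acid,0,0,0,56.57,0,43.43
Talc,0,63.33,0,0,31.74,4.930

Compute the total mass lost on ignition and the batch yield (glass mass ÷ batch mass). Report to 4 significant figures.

The intermediate values are displayed rounded to four significant figures — all arithmetic keeps full precision at each step — each reported value is rounded once only; the derived quantities are carried from the batch weights at 2241 g of glass at full precision (totals, the five compositions, net glass mass, ignition loss, the yield), exactly as printed in either problem or answer.
Loss on ignition, line by line:
  Periclase: 443.3 × 0.01470 = 6.517 g
  Zircon sand: 136.9 × 0.001000 = 0.1369 g
  Zinc white: 158.3 × 0.002000 = 0.3166 g
  Boric acid: 103.4 × 0.4343 = 44.91 g
  Talc: 1526 × 0.04930 = 75.23 g
Total LOI = 127.1 g
Glass = batch − LOI = 2368 − 127.1 = 2241 g

LOI loss = 127.1 g; glass = 2241 g; yield = 94.63%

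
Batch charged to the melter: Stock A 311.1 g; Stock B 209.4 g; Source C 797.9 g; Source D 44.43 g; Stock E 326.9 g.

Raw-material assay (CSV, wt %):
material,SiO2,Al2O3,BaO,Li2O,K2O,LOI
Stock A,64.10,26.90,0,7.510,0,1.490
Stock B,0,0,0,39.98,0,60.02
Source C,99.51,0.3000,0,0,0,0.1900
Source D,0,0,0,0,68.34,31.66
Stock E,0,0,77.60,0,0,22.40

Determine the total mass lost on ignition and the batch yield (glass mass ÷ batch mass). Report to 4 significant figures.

Every computation holds exact precision at all times — values along the way appear rounded to four significant digits in the printout; each reported figure carries a single rounding. Derived quantities, which include the totals, the five compositions, net glass mass, the yield, LOI, are carried at full precision, exactly as printed in problem or answer, using the weight values at 1471 g of glass.
Material-by-material LOI:
  Stock A: 311.1 × 0.01490 = 4.635 g
  Stock B: 209.4 × 0.6002 = 125.7 g
  Source C: 797.9 × 0.001900 = 1.516 g
  Source D: 44.43 × 0.3166 = 14.07 g
  Stock E: 326.9 × 0.2240 = 73.23 g
Total LOI = 219.1 g
Glass = batch − LOI = 1690 − 219.1 = 1471 g

LOI loss = 219.1 g; glass = 1471 g; yield = 87.03%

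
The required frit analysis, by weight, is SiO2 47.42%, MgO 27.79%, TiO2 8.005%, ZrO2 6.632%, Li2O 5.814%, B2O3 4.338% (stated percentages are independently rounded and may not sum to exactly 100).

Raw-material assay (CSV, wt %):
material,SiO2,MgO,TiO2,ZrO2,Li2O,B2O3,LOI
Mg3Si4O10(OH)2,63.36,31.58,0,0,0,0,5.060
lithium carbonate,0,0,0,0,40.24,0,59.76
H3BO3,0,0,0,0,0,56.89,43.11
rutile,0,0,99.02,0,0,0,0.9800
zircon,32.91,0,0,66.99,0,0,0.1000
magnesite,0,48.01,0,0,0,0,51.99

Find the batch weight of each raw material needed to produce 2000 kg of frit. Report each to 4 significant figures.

In-progress results appear (rounded to 4 significant figures) between the steps. All internal work holds full float precision in all steps. Each reported value is rounded just once; the derived quantities (glass mass, the yield, the totals, the six compositions, LOI) are recomputed at exact precision starting from the weights at 2000 kg of glass, as set out in problem or answer.
Per-oxide target masses for 2000 kg frit:
  SiO2: 47.42% × 2000 = 948.4 kg
  MgO: 27.79% × 2000 = 555.8 kg
  TiO2: 8.005% × 2000 = 160.1 kg
  ZrO2: 6.632% × 2000 = 132.6 kg
  Li2O: 5.814% × 2000 = 116.3 kg
  B2O3: 4.338% × 2000 = 86.76 kg
Mass-balance tally per oxide using the reported weights, at the basis given (target by target, the sums agree up to rounding of the answer):
  SiO2: 1394·0.6336 + 198.0·0.3291 = 948.4 kg (target 948.4 kg)
  MgO: 1394·0.3158 + 240.7·0.4801 = 555.8 kg (target 555.8 kg)
  TiO2: 161.7·0.9902 = 160.1 kg (target 160.1 kg)
  ZrO2: 198.0·0.6699 = 132.6 kg (target 132.6 kg)
  Li2O: 289.0·0.4024 = 116.3 kg (target 116.3 kg)
  B2O3: 152.5·0.5689 = 86.76 kg (target 86.76 kg)
Auditing the glass mass value: batch Σ − ignition loss = 2000 kg (targets for the oxides total 2000 kg; against the stated basis, 2000 kg — any gap is answer rounding).
Batch grand total — Σ batch = 2436 kg; the LOI term Σ batch·LOI equals 435.9 kg; yield, glass over the total, = 82.10%.

Batch per 2000 kg frit:
  Mg3Si4O10(OH)2: 1394 kg
  lithium carbonate: 289.0 kg
  H3BO3: 152.5 kg
  rutile: 161.7 kg
  zircon: 198.0 kg
  magnesite: 240.7 kg
Total batch = 2436 kg; LOI loss = 435.9 kg; yield = 82.10%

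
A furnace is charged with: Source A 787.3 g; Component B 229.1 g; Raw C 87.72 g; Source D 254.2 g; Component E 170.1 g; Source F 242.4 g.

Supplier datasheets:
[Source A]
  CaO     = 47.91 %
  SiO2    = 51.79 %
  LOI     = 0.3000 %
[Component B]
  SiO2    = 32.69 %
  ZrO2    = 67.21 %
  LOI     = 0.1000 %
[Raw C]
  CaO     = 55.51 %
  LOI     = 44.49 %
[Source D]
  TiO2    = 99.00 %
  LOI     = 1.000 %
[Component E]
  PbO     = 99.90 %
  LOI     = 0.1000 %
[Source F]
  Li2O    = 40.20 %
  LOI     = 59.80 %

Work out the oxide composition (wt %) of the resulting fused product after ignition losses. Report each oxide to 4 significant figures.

Glass mass = 1582 g (batch 1771 − LOI 189.3).
Composition: CaO 26.93%, Li2O 6.161%, SiO2 30.52%, ZrO2 9.736%, TiO2 15.91%, PbO 10.74%

In-progress results appear rounded off to 4 significant digits when written out — full float precision is kept through every step. Every reported result is rounded a single time; all derived quantities (the six compositions, totals, LOI, glass mass, the yield) are rebuilt in exact precision using the weight values per 1582 g of glass exactly as printed in the question or the answer.
What the batch supplies per oxide:
  CaO: 787.3·0.4791 + 87.72·0.5551 = 425.9 g
  Li2O: 242.4·0.4020 = 97.44 g
  SiO2: 787.3·0.5179 + 229.1·0.3269 = 482.6 g
  ZrO2: 229.1·0.6721 = 154.0 g
  TiO2: 254.2·0.9900 = 251.7 g
  PbO: 170.1·0.9990 = 169.9 g
LOI: 787.3·0.003000 + 229.1·0.001000 + 87.72·0.4449 + 254.2·0.01000 + 170.1·0.001000 + 242.4·0.5980 = 189.3 g
Glass mass = batch − LOI = 1771 − 189.3 = 1582 g (consistent with Σ oxide mass)
percent by weight: oxide/glass ×100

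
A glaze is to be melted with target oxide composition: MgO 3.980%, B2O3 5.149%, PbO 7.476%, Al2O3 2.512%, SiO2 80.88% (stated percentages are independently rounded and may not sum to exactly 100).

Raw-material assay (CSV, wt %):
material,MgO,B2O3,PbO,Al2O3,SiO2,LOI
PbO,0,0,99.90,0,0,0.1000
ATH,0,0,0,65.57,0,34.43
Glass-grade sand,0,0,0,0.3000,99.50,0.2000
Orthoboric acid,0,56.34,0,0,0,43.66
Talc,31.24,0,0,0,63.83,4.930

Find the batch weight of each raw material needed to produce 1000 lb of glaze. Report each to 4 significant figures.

Rounding to 4 significant figures governs every intermediate as shown; exact precision is carried in every operation — each reported value is rounded just once. Derived quantities are rebuilt at exact precision (ignition loss, totals, five oxide percentages, glass mass, the yield) from the batch weights for 1000 lb of glass exactly as shown in either problem or answer.
Oxide mass targets, per 1000 lb glaze:
  MgO: 3.980% × 1000 = 39.80 lb
  B2O3: 5.149% × 1000 = 51.49 lb
  PbO: 7.476% × 1000 = 74.76 lb
  Al2O3: 2.512% × 1000 = 25.12 lb
  SiO2: 80.88% × 1000 = 808.8 lb
Per-oxide balance check per the reported batch figures, for the quoted basis mass (oxide sums agree with the targets net of answer rounding effects):
  MgO: 127.4·0.3124 = 39.80 lb (target 39.80 lb)
  B2O3: 91.39·0.5634 = 51.49 lb (target 51.49 lb)
  PbO: 74.83·0.9990 = 74.76 lb (target 74.76 lb)
  Al2O3: 34.97·0.6557 + 731.1·0.003000 = 25.12 lb (target 25.12 lb)
  SiO2: 731.1·0.9950 + 127.4·0.6383 = 808.8 lb (target 808.8 lb)
Glass-mass bookkeeping: batch total minus LOI = 999.9 lb (the Σ of target masses is 1000 lb; basis as stated: 1000 lb — gaps are rounding artifacts).
Whole-batch sum: Σ batch = 1060 lb; loss to ignition Σ batch·LOI = 59.76 lb; as yield: glass ÷ batch → 94.36%.

Batch per 1000 lb glaze:
  PbO: 74.83 lb
  ATH: 34.97 lb
  Glass-grade sand: 731.1 lb
  Orthoboric acid: 91.39 lb
  Talc: 127.4 lb
Total batch = 1060 lb; LOI loss = 59.76 lb; yield = 94.36%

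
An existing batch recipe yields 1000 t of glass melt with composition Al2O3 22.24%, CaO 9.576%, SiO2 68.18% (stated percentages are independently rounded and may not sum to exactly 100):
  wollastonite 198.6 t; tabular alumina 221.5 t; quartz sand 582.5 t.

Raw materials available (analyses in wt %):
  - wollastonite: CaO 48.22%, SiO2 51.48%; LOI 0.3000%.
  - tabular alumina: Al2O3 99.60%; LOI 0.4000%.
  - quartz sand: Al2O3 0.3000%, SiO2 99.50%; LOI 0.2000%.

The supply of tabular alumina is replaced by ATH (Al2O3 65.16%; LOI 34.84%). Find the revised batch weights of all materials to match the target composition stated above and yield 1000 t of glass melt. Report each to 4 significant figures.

All internal work carries full precision in every operation. Intermediates are displayed rounded off to 4 significant digits in the working. Exactly one rounding lands on every reported value — derived quantities (three oxide percentages, yield, net glass mass, totals, LOI) are computed in full precision from the batch weights for 1000 t of glass, as written in problem or answer.
Target masses of each oxide per 1000 t glass melt:
  Al2O3: 22.24% × 1000 = 222.4 t
  CaO: 9.576% × 1000 = 95.76 t
  SiO2: 68.18% × 1000 = 681.8 t
Sums-versus-targets review with the batch weights as given, against the basis in use (summed amounts equal target values exact up to rounding of places):
  Al2O3: 338.6·0.6516 + 582.5·0.003000 = 222.4 t (target 222.4 t)
  CaO: 198.6·0.4822 = 95.76 t (target 95.76 t)
  SiO2: 198.6·0.5148 + 582.5·0.9950 = 681.8 t (target 681.8 t)
Glass mass check: total batch − LOI = 1000 t (targets for the oxides total 1000 t; with the basis standing at 1000 t — rounding explains the deltas).
Batch total: Σ batch = 1120 t; loss to ignition Σ batch·LOI = 119.7 t; yield = glass ÷ total batch = 89.31%.

Revised batch per 1000 t glass melt:
  wollastonite: 198.6 t
  ATH: 338.6 t
  quartz sand: 582.5 t
Total batch = 1120 t; LOI loss = 119.7 t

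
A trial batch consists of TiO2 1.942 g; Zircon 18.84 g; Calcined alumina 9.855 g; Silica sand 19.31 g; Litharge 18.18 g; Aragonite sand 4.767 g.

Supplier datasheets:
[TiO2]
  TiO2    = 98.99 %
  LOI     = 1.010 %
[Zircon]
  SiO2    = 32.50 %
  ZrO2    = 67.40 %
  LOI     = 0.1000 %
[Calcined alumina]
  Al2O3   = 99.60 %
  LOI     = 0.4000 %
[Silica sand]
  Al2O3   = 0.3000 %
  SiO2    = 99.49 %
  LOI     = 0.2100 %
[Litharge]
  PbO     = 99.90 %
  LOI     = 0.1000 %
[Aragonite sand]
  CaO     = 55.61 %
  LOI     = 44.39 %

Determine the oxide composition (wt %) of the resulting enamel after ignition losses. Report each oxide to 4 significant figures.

Glass mass = 70.64 g (batch 72.89 − LOI 2.253).
Composition: PbO 25.71%, Al2O3 13.98%, SiO2 35.86%, CaO 3.753%, TiO2 2.721%, ZrO2 17.98%

The working math runs at full precision at every stage; intermediates appear rounded to 4 significant digits between the steps — every reported number is rounded only once. Derived quantities are rebuilt in full precision (yield, the six compositions, glass mass, totals, ignition loss) from the weighed amounts at 70.64 g of glass as written in the problem or the answer.
Delivered oxide masses:
  PbO: 18.18·0.9990 = 18.16 g
  Al2O3: 9.855·0.9960 + 19.31·0.003000 = 9.874 g
  SiO2: 18.84·0.3250 + 19.31·0.9949 = 25.33 g
  CaO: 4.767·0.5561 = 2.651 g
  TiO2: 1.942·0.9899 = 1.922 g
  ZrO2: 18.84·0.6740 = 12.70 g
LOI: 1.942·0.01010 + 18.84·0.001000 + 9.855·0.004000 + 19.31·0.002100 + 18.18·0.001000 + 4.767·0.4439 = 2.253 g
The glass mass, total less LOI, = 72.89 − 2.253 = 70.64 g (= Σ oxide masses)
wt % = 100 × oxide mass / glass mass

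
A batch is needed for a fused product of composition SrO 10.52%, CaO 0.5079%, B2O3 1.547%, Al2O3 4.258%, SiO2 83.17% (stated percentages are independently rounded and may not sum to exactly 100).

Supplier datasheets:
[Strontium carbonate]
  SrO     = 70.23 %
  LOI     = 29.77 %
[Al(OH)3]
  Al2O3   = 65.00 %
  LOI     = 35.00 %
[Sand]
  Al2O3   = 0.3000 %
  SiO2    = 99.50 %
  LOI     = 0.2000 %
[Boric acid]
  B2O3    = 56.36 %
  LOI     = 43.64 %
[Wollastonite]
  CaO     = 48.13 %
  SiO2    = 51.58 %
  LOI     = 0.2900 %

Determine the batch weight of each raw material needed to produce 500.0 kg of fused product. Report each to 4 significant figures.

Rounding to 4 significant digits governs each intermediate as displayed; all internal work maintains full float precision at each step; every reported figure sees exactly one rounding — the derived quantities (yield, ignition loss, five oxide percentages, totals, glass mass) are recomputed from the batch weights on 500.0 kg of glass in full float precision, as quoted within the question or the answer.
Oxide mass targets, per 500.0 kg fused product:
  SrO: 10.52% × 500.0 = 52.60 kg
  CaO: 0.5079% × 500.0 = 2.540 kg
  B2O3: 1.547% × 500.0 = 7.735 kg
  Al2O3: 4.258% × 500.0 = 21.29 kg
  SiO2: 83.17% × 500.0 = 415.8 kg
Per-oxide balance check using the reported weights, under the basis named above (each sum matches its target mass up to rounding of the answer):
  SrO: 74.90·0.7023 = 52.60 kg (target 52.60 kg)
  CaO: 5.276·0.4813 = 2.539 kg (target 2.540 kg)
  B2O3: 13.72·0.5636 = 7.733 kg (target 7.735 kg)
  Al2O3: 30.84·0.6500 + 415.2·0.003000 = 21.29 kg (target 21.29 kg)
  SiO2: 415.2·0.9950 + 5.276·0.5158 = 415.8 kg (target 415.8 kg)
Consistency of the glass mass: net batch after ignition = 500.0 kg (the targets, summed, come to 500.0 kg; versus the stated basis of 500.0 kg — deltas are rounding alone).
Batch total: Σ batch = 539.9 kg; LOI removed, Σ of batch·LOI: 39.92 kg; yield = glass ÷ total batch = 92.61%.

Batch per 500.0 kg fused product:
  Strontium carbonate: 74.90 kg
  Al(OH)3: 30.84 kg
  Sand: 415.2 kg
  Boric acid: 13.72 kg
  Wollastonite: 5.276 kg
Total batch = 539.9 kg; LOI loss = 39.92 kg; yield = 92.61%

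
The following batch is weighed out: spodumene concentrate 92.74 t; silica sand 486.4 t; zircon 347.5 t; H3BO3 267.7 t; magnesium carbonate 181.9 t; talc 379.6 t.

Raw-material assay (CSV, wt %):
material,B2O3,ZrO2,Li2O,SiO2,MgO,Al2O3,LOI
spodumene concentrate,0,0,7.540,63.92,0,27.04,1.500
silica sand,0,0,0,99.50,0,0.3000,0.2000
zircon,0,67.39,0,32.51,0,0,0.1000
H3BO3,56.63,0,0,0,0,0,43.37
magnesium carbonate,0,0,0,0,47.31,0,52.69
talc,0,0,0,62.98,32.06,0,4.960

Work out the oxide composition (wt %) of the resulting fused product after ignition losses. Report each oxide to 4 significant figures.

Glass mass = 1522 t (batch 1756 − LOI 233.5).
Composition: B2O3 9.958%, ZrO2 15.38%, Li2O 0.4593%, SiO2 58.81%, MgO 13.65%, Al2O3 1.743%

Working values are displayed rounded to 4 significant digits on the page — each numeric step runs at full float precision from start to finish; exactly one rounding is applied to each reported figure. Derived quantities are computed in full precision (six oxide percentages, glass mass, LOI, yield, totals) using the weight values at 1522 t of glass as quoted within the problem or the answer.
Mass of each oxide from the mix:
  B2O3: 267.7·0.5663 = 151.6 t
  ZrO2: 347.5·0.6739 = 234.2 t
  Li2O: 92.74·0.07540 = 6.993 t
  SiO2: 92.74·0.6392 + 486.4·0.9950 + 347.5·0.3251 + 379.6·0.6298 = 895.3 t
  MgO: 181.9·0.4731 + 379.6·0.3206 = 207.8 t
  Al2O3: 92.74·0.2704 + 486.4·0.003000 = 26.54 t
LOI: 92.74·0.01500 + 486.4·0.002000 + 347.5·0.001000 + 267.7·0.4337 + 181.9·0.5269 + 379.6·0.04960 = 233.5 t
Glass mass = batch − LOI = 1756 − 233.5 = 1522 t (= the summed oxide contributions)
percent share: oxide ÷ glass, ×100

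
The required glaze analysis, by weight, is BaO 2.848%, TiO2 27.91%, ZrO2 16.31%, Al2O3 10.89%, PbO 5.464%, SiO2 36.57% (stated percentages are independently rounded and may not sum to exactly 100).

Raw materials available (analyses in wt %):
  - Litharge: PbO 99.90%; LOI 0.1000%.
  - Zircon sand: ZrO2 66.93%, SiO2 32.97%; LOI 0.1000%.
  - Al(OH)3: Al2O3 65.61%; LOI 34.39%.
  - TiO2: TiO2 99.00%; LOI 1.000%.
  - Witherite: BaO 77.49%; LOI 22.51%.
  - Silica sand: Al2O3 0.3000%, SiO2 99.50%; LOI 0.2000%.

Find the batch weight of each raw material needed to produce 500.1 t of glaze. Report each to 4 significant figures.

Batch per 500.1 t glaze:
  Litharge: 27.35 t
  Zircon sand: 121.9 t
  Al(OH)3: 82.35 t
  TiO2: 141.0 t
  Witherite: 18.38 t
  Silica sand: 143.4 t
Total batch = 534.4 t; LOI loss = 34.30 t; yield = 93.58%

Mid-chain values appear, rounded to four significant figures, when written out. All internal work keeps full precision at all times; every reported figure undergoes a single rounding. The derived quantities are carried in full precision (the yield, totals, six oxide percentages, ignition loss, glass mass) from the batch weights on 500.1 t of glass, exactly as printed in either problem or answer.
Target masses of each oxide per 500.1 t glaze:
  BaO: 2.848% × 500.1 = 14.24 t
  TiO2: 27.91% × 500.1 = 139.6 t
  ZrO2: 16.31% × 500.1 = 81.57 t
  Al2O3: 10.89% × 500.1 = 54.46 t
  PbO: 5.464% × 500.1 = 27.33 t
  SiO2: 36.57% × 500.1 = 182.9 t
A balance pass over the oxides, working from each reported weight, versus the basis set out (each sum matches its target mass once rounding is allowed for):
  BaO: 18.38·0.7749 = 14.24 t (target 14.24 t)
  TiO2: 141.0·0.9900 = 139.6 t (target 139.6 t)
  ZrO2: 121.9·0.6693 = 81.59 t (target 81.57 t)
  Al2O3: 82.35·0.6561 + 143.4·0.003000 = 54.46 t (target 54.46 t)
  PbO: 27.35·0.9990 = 27.32 t (target 27.33 t)
  SiO2: 121.9·0.3297 + 143.4·0.9950 = 182.9 t (target 182.9 t)
Glass-mass closure: batch total minus LOI = 500.1 t (the targets, summed, come to 500.1 t; basis as stated: 500.1 t — a pure rounding effect).
Batch total: Σ batch = 534.4 t; ignition loss, Σ(batch × LOI) = 34.30 t; yield: glass divided by total = 93.58%.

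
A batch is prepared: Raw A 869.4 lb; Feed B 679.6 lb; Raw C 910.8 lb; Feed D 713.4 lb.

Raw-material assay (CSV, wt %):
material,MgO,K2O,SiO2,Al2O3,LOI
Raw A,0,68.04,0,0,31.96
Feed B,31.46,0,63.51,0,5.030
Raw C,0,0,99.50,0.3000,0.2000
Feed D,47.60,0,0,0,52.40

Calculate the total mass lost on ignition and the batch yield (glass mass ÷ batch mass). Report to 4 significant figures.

LOI loss = 687.7 lb; glass = 2486 lb; yield = 78.33%

Mid-chain values appear (rounded to four significant digits) within the worked lines — every computation maintains full float precision at every stage — every reported value is rounded exactly once. All derived quantities, including LOI, the totals, the four compositions, glass mass, the yield, are rebuilt starting from the weights for 2486 lb of glass at exact precision as written in the question or the answer.
Per-material ignition loss:
  Raw A: 869.4 × 0.3196 = 277.9 lb
  Feed B: 679.6 × 0.05030 = 34.18 lb
  Raw C: 910.8 × 0.002000 = 1.822 lb
  Feed D: 713.4 × 0.5240 = 373.8 lb
Total LOI = 687.7 lb
Glass = batch − LOI = 3173 − 687.7 = 2486 lb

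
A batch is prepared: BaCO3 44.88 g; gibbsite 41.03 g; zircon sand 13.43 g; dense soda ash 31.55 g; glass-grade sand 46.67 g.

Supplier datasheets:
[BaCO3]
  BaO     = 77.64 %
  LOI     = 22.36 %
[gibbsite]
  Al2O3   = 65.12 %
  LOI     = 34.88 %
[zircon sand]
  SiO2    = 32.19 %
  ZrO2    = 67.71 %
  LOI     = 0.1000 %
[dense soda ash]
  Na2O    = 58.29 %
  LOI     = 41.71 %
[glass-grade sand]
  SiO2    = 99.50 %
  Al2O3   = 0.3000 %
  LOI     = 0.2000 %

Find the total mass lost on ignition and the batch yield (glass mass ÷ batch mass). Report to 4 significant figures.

LOI loss = 37.61 g; glass = 139.9 g; yield = 78.82%

Rounding to 4 significant figures applies to every in-between result as displayed; all arithmetic maintains full float precision all the way through. A single rounding finalizes every reported number — the derived quantities, including five oxide percentages, LOI, net glass mass, totals, yield, are recomputed using the weight values at 139.9 g of glass at exact precision, as written in the problem or answer text.
Material-by-material LOI:
  BaCO3: 44.88 × 0.2236 = 10.04 g
  gibbsite: 41.03 × 0.3488 = 14.31 g
  zircon sand: 13.43 × 0.001000 = 0.01343 g
  dense soda ash: 31.55 × 0.4171 = 13.16 g
  glass-grade sand: 46.67 × 0.002000 = 0.09334 g
Total LOI = 37.61 g
Glass = batch − LOI = 177.6 − 37.61 = 139.9 g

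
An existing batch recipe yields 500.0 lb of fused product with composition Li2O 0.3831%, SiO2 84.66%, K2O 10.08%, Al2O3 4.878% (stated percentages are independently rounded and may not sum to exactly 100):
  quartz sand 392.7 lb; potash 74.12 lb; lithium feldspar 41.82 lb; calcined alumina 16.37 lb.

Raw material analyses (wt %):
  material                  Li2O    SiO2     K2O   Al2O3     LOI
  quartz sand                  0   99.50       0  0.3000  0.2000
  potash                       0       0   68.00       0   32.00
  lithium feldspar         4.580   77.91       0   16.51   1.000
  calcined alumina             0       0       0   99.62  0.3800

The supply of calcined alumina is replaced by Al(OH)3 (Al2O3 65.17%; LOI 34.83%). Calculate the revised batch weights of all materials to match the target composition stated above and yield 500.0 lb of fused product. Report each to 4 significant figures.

Rounding to 4 significant figures governs every intermediate as displayed. All internal work carries exact precision through every step — a single rounding finalizes each reported figure; the derived quantities (net glass mass, four oxide percentages, yield, totals, ignition loss) are carried using the weight values for 500.0 lb of glass at full float precision, as they appear in problem or answer.
Oxide mass targets, per 500.0 lb fused product:
  Li2O: 0.3831% × 500.0 = 1.916 lb
  SiO2: 84.66% × 500.0 = 423.3 lb
  K2O: 10.08% × 500.0 = 50.40 lb
  Al2O3: 4.878% × 500.0 = 24.39 lb
Balance tally, oxide-wise, on the weights just shown, at the basis given (every target is met by its sum given rounding of the digits):
  Li2O: 41.82·0.04580 = 1.915 lb (target 1.916 lb)
  SiO2: 392.7·0.9950 + 41.82·0.7791 = 423.3 lb (target 423.3 lb)
  K2O: 74.12·0.6800 = 50.40 lb (target 50.40 lb)
  Al2O3: 392.7·0.003000 + 41.82·0.1651 + 25.02·0.6517 = 24.39 lb (target 24.39 lb)
Consistency of the glass mass: total charge less LOI = 500.0 lb (targets for the oxides total 500.0 lb; basis as stated: 500.0 lb — gaps are rounding artifacts).
Whole-batch sum: Σ batch = 533.7 lb; LOI loss = Σ batch·LOI = 33.64 lb; glass ÷ batch gives a yield of 93.70%.

Revised batch per 500.0 lb fused product:
  quartz sand: 392.7 lb
  potash: 74.12 lb
  lithium feldspar: 41.82 lb
  Al(OH)3: 25.02 lb
Total batch = 533.7 lb; LOI loss = 33.64 lb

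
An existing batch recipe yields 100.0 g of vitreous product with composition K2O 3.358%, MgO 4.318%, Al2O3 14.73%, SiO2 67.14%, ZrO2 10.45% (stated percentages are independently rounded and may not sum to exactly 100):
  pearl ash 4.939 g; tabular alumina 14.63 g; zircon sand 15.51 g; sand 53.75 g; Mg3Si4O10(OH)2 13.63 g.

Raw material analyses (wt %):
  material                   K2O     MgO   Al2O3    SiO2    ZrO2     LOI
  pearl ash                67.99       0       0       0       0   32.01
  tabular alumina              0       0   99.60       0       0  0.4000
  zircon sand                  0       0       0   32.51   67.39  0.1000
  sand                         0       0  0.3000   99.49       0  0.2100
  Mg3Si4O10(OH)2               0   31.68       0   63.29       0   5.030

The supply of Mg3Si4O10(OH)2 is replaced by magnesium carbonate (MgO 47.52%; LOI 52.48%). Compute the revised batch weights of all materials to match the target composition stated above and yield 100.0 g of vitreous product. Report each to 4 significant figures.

Rounding to 4 significant digits applies to every working value as displayed. All arithmetic carries exact precision from first step to last — each reported value is rounded exactly once — all derived quantities are rebuilt using the weight values for 100.0 g of glass at full precision (glass mass, the totals, five oxide percentages, yield, ignition loss), as given in the problem or answer text.
Oxide mass targets, per 100.0 g vitreous product:
  K2O: 3.358% × 100.0 = 3.358 g
  MgO: 4.318% × 100.0 = 4.318 g
  Al2O3: 14.73% × 100.0 = 14.73 g
  SiO2: 67.14% × 100.0 = 67.14 g
  ZrO2: 10.45% × 100.0 = 10.45 g
Checking each oxide sum working from each reported weight, relative to the basis at hand (target by target, the sums agree once rounding is allowed for):
  K2O: 4.939·0.6799 = 3.358 g (target 3.358 g)
  MgO: 9.087·0.4752 = 4.318 g (target 4.318 g)
  Al2O3: 14.60·0.9960 + 62.42·0.003000 = 14.73 g (target 14.73 g)
  SiO2: 15.51·0.3251 + 62.42·0.9949 = 67.14 g (target 67.14 g)
  ZrO2: 15.51·0.6739 = 10.45 g (target 10.45 g)
Consistency of the glass mass: net batch after ignition = 100.0 g (targets for the oxides total 100.0 g; versus the stated basis of 100.0 g — rounding explains the deltas).
Whole-batch sum: Σ batch = 106.6 g; Σ batch·LOI gives LOI loss = 6.555 g; glass ÷ batch gives a yield of 93.85%.

Revised batch per 100.0 g vitreous product:
  pearl ash: 4.939 g
  tabular alumina: 14.60 g
  zircon sand: 15.51 g
  sand: 62.42 g
  magnesium carbonate: 9.087 g
Total batch = 106.6 g; LOI loss = 6.555 g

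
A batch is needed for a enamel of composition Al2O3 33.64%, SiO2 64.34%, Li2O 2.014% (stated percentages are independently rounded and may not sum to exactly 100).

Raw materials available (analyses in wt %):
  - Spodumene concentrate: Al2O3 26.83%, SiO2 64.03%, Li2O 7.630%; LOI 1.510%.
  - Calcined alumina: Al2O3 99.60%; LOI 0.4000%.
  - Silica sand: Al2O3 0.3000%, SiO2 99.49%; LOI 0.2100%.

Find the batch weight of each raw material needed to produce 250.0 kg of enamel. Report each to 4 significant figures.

Batch per 250.0 kg enamel:
  Spodumene concentrate: 65.99 kg
  Calcined alumina: 66.30 kg
  Silica sand: 119.2 kg
Total batch = 251.5 kg; LOI loss = 1.512 kg; yield = 99.40%

Values along the way are displayed rounded off to 4 significant figures on the page; every computation maintains full precision from first step to last; each reported number takes just one rounding; derived quantities are recomputed using the weight values per 250.0 kg of glass at full float precision (three oxide percentages, net glass mass, the yield, totals, LOI), as they appear in the problem or the answer.
The oxide mass targets at 250.0 kg enamel:
  Al2O3: 33.64% × 250.0 = 84.10 kg
  SiO2: 64.34% × 250.0 = 160.8 kg
  Li2O: 2.014% × 250.0 = 5.035 kg
Checking each oxide sum given the weights on record, versus the basis set out (target by target, the sums agree up to rounding of the answer):
  Al2O3: 65.99·0.2683 + 66.30·0.9960 + 119.2·0.003000 = 84.10 kg (target 84.10 kg)
  SiO2: 65.99·0.6403 + 119.2·0.9949 = 160.8 kg (target 160.8 kg)
  Li2O: 65.99·0.07630 = 5.035 kg (target 5.035 kg)
Mass balance on the glass: net batch after ignition = 250.0 kg (per-oxide target masses sum to 250.0 kg; stated basis 250.0 kg — differing by rounding only).
Whole-batch sum: Σ batch = 251.5 kg; ignition loss, Σ(batch × LOI) = 1.512 kg; yield = glass ÷ total batch = 99.40%.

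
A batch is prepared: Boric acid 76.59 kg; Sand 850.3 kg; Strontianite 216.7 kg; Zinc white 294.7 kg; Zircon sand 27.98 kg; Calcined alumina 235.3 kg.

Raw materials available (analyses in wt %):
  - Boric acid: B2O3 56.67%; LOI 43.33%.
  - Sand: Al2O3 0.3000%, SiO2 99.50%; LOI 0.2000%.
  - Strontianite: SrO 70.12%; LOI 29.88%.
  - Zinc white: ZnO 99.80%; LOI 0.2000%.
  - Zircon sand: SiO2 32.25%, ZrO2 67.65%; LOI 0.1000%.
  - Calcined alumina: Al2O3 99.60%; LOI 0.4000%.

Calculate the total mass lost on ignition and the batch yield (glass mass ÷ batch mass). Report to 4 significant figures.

LOI loss = 101.2 kg; glass = 1600 kg; yield = 94.05%

All arithmetic maintains exact precision from start to finish. Intermediates appear with 4-significant-digit rounding when written out. Exactly one rounding goes into every reported value — all derived quantities, which include the yield, the totals, net glass mass, LOI, the six compositions, are rebuilt at full float precision, precisely as stated by the problem or answer text, from the weighed amounts on 1600 kg of glass.
Ignition loss by material:
  Boric acid: 76.59 × 0.4333 = 33.19 kg
  Sand: 850.3 × 0.002000 = 1.701 kg
  Strontianite: 216.7 × 0.2988 = 64.75 kg
  Zinc white: 294.7 × 0.002000 = 0.5894 kg
  Zircon sand: 27.98 × 0.001000 = 0.02798 kg
  Calcined alumina: 235.3 × 0.004000 = 0.9412 kg
Total LOI = 101.2 kg
Glass = batch − LOI = 1702 − 101.2 = 1600 kg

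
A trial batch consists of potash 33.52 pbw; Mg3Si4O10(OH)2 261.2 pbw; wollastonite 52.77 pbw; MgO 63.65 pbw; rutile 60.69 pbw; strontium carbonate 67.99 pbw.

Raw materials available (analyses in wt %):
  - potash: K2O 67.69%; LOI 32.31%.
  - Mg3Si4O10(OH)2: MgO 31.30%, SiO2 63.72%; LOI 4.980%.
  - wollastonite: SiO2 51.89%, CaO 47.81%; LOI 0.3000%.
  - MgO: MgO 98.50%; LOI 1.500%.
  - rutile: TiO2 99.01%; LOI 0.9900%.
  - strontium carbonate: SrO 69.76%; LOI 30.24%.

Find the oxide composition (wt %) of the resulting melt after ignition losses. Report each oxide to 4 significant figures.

Glass mass = 493.7 pbw (batch 539.8 − LOI 46.11).
Composition: SrO 9.607%, TiO2 12.17%, MgO 29.26%, K2O 4.596%, SiO2 39.26%, CaO 5.110%

The intermediate values are printed, rounded to four significant figures, as written — the working math keeps exact precision in all steps; exactly one rounding is applied to every reported figure; the derived quantities (yield, glass mass, totals, LOI, six oxide percentages) are carried at full precision from the weighed amounts for 493.7 pbw of glass as set out in problem or answer.
Oxide-by-oxide delivered mass:
  SrO: 67.99·0.6976 = 47.43 pbw
  TiO2: 60.69·0.9901 = 60.09 pbw
  MgO: 261.2·0.3130 + 63.65·0.9850 = 144.5 pbw
  K2O: 33.52·0.6769 = 22.69 pbw
  SiO2: 261.2·0.6372 + 52.77·0.5189 = 193.8 pbw
  CaO: 52.77·0.4781 = 25.23 pbw
LOI: 33.52·0.3231 + 261.2·0.04980 + 52.77·0.003000 + 63.65·0.01500 + 60.69·0.009900 + 67.99·0.3024 = 46.11 pbw
Glass mass = batch − LOI = 539.8 − 46.11 = 493.7 pbw (consistent with Σ oxide mass)
oxide / glass × 100 gives the wt %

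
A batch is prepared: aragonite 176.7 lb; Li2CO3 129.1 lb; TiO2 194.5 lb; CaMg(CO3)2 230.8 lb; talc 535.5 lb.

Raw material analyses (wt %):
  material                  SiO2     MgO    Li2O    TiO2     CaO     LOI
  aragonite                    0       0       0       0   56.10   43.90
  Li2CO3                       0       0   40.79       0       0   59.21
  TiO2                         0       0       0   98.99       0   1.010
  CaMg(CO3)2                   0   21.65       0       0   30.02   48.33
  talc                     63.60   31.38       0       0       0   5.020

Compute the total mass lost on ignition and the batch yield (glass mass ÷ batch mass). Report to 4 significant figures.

LOI loss = 294.4 lb; glass = 972.2 lb; yield = 76.76%

All arithmetic holds exact precision through every step. In-progress results are shown (rounded to four significant figures) in the working — a single rounding yields each reported value — the derived quantities (net glass mass, the five compositions, the totals, LOI, the yield) are rebuilt starting from the weights per 972.2 lb of glass at exact precision, as given in the problem or answer text.
LOI of each material in turn:
  aragonite: 176.7 × 0.4390 = 77.57 lb
  Li2CO3: 129.1 × 0.5921 = 76.44 lb
  TiO2: 194.5 × 0.01010 = 1.964 lb
  CaMg(CO3)2: 230.8 × 0.4833 = 111.5 lb
  talc: 535.5 × 0.05020 = 26.88 lb
Total LOI = 294.4 lb
Glass = batch − LOI = 1267 − 294.4 = 972.2 lb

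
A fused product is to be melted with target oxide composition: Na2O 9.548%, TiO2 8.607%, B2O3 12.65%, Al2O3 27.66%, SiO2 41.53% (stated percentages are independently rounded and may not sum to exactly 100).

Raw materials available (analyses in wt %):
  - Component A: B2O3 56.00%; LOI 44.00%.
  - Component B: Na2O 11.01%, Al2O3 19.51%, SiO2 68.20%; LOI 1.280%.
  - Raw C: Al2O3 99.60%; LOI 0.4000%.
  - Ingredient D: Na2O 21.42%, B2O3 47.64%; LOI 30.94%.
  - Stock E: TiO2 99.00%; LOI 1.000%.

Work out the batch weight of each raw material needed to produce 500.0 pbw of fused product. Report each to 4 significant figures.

Intermediates appear, rounded to four significant figures, alongside each step — each numeric step carries full precision all the way through — every reported result receives exactly one rounding. The derived quantities are carried in full float precision (glass mass, the yield, totals, the five compositions, ignition loss) from the weighed amounts per 500.0 pbw of glass precisely as stated by either problem or answer.
Per-oxide target masses for 500.0 pbw fused product:
  Na2O: 9.548% × 500.0 = 47.74 pbw
  TiO2: 8.607% × 500.0 = 43.04 pbw
  B2O3: 12.65% × 500.0 = 63.25 pbw
  Al2O3: 27.66% × 500.0 = 138.3 pbw
  SiO2: 41.53% × 500.0 = 207.6 pbw
Oxide-by-oxide audit on the weights just shown, at the basis given (delivered sums recover each target once rounding is allowed for):
  Na2O: 304.5·0.1101 + 66.38·0.2142 = 47.74 pbw (target 47.74 pbw)
  TiO2: 43.47·0.9900 = 43.04 pbw (target 43.04 pbw)
  B2O3: 56.48·0.5600 + 66.38·0.4764 = 63.25 pbw (target 63.25 pbw)
  Al2O3: 304.5·0.1951 + 79.21·0.9960 = 138.3 pbw (target 138.3 pbw)
  SiO2: 304.5·0.6820 = 207.7 pbw (target 207.6 pbw)
Auditing the glass mass value: total charge less LOI = 500.0 pbw (the Σ of target masses is 500.0 pbw; with the basis standing at 500.0 pbw — deltas are rounding alone).
Batch total: Σ batch = 550.0 pbw; LOI loss = Σ batch·LOI = 50.04 pbw; yield: glass divided by total = 90.90%.

Batch per 500.0 pbw fused product:
  Component A: 56.48 pbw
  Component B: 304.5 pbw
  Raw C: 79.21 pbw
  Ingredient D: 66.38 pbw
  Stock E: 43.47 pbw
Total batch = 550.0 pbw; LOI loss = 50.04 pbw; yield = 90.90%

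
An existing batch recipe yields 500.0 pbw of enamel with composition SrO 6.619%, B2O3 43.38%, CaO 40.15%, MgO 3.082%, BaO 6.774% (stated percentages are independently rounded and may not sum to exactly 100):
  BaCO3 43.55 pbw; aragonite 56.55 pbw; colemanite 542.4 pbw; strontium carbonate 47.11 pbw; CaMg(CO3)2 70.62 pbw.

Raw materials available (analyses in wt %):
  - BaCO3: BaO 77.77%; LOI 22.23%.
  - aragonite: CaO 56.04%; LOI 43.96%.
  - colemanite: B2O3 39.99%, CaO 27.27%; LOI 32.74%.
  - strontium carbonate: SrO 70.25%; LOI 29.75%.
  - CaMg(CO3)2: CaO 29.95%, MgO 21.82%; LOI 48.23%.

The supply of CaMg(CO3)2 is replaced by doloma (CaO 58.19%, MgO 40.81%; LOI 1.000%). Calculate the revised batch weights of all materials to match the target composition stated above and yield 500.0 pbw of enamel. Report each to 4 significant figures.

Revised batch per 500.0 pbw enamel:
  BaCO3: 43.55 pbw
  aragonite: 55.08 pbw
  colemanite: 542.4 pbw
  strontium carbonate: 47.11 pbw
  doloma: 37.76 pbw
Total batch = 725.9 pbw; LOI loss = 225.9 pbw

Intermediates are printed rounded to 4 significant digits in the printout — every computation holds full precision in all steps. Each reported figure is rounded just once. The derived quantities (the yield, net glass mass, the totals, ignition loss, the five compositions) are carried in full float precision from the weighed amounts at 500.0 pbw of glass as written in either problem or answer.
The oxide mass targets at 500.0 pbw enamel:
  SrO: 6.619% × 500.0 = 33.10 pbw
  B2O3: 43.38% × 500.0 = 216.9 pbw
  CaO: 40.15% × 500.0 = 200.8 pbw
  MgO: 3.082% × 500.0 = 15.41 pbw
  BaO: 6.774% × 500.0 = 33.87 pbw
Sums-versus-targets review working from each reported weight, at the basis given (each sum matches its target mass within answer rounding):
  SrO: 47.11·0.7025 = 33.09 pbw (target 33.10 pbw)
  B2O3: 542.4·0.3999 = 216.9 pbw (target 216.9 pbw)
  CaO: 55.08·0.5604 + 542.4·0.2727 + 37.76·0.5819 = 200.8 pbw (target 200.8 pbw)
  MgO: 37.76·0.4081 = 15.41 pbw (target 15.41 pbw)
  BaO: 43.55·0.7777 = 33.87 pbw (target 33.87 pbw)
Glass-mass bookkeeping: Σ batch − LOI loss = 500.0 pbw (summing oxide targets gives 500.0 pbw; the stated basis being 500.0 pbw — rounding explains the deltas).
Adding the batch up: Σ batch = 725.9 pbw; LOI loss = Σ batch·LOI = 225.9 pbw; yield: glass divided by total = 68.88%.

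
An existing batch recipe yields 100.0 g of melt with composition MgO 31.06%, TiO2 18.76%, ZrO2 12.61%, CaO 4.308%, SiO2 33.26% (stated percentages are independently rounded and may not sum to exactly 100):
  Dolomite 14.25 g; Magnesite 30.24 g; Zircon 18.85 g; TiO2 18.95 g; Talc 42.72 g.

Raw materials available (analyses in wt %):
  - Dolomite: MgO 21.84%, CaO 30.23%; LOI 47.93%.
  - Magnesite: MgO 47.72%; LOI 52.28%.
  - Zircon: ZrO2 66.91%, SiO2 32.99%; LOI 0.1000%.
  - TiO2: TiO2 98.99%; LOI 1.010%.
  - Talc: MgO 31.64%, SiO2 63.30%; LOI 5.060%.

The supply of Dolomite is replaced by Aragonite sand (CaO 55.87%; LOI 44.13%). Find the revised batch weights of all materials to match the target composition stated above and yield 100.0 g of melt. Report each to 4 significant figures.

Revised batch per 100.0 g melt:
  Aragonite sand: 7.711 g
  Magnesite: 36.76 g
  Zircon: 18.85 g
  TiO2: 18.95 g
  Talc: 42.72 g
Total batch = 125.0 g; LOI loss = 24.99 g

Intermediates appear rounded to four significant figures on the page. All internal work runs at full float precision at all times. Each reported figure is rounded only once — the derived quantities are re-derived in exact precision (totals, the yield, LOI, glass mass, five oxide percentages) starting from the weights per 100.0 g of glass, as they appear in the problem or answer text.
Oxide mass targets, per 100.0 g melt:
  MgO: 31.06% × 100.0 = 31.06 g
  TiO2: 18.76% × 100.0 = 18.76 g
  ZrO2: 12.61% × 100.0 = 12.61 g
  CaO: 4.308% × 100.0 = 4.308 g
  SiO2: 33.26% × 100.0 = 33.26 g
Verifying the oxide balance on the weights just shown, relative to the basis at hand (delivered sums recover each target within answer rounding):
  MgO: 36.76·0.4772 + 42.72·0.3164 = 31.06 g (target 31.06 g)
  TiO2: 18.95·0.9899 = 18.76 g (target 18.76 g)
  ZrO2: 18.85·0.6691 = 12.61 g (target 12.61 g)
  CaO: 7.711·0.5587 = 4.308 g (target 4.308 g)
  SiO2: 18.85·0.3299 + 42.72·0.6330 = 33.26 g (target 33.26 g)
Consistency of the glass mass: whole batch net of LOI = 100.0 g (the targets, summed, come to 100.0 g; basis as stated: 100.0 g — a pure rounding effect).
Adding the batch up: Σ batch = 125.0 g; the LOI term Σ batch·LOI equals 24.99 g; as yield: glass ÷ batch → 80.00%.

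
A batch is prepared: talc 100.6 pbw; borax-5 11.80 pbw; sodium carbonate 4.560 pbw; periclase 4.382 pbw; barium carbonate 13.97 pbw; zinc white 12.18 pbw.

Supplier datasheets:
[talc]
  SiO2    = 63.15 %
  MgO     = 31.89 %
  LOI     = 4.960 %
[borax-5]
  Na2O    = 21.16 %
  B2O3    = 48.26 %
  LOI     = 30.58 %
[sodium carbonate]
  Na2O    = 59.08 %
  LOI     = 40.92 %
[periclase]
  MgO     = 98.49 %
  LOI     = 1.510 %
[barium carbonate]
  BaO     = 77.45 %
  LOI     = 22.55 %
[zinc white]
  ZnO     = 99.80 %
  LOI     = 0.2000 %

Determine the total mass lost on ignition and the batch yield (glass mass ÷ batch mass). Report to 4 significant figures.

In-progress results are printed rounded to four significant digits within the worked lines; the working math maintains full float precision in all steps. Every reported value is rounded exactly once — derived quantities, including glass mass, ignition loss, six oxide percentages, the yield, the totals, are rebuilt from the weighed amounts per 133.8 pbw of glass at full precision, as given in the problem or the answer.
Each material's LOI contribution:
  talc: 100.6 × 0.04960 = 4.990 pbw
  borax-5: 11.80 × 0.3058 = 3.608 pbw
  sodium carbonate: 4.560 × 0.4092 = 1.866 pbw
  periclase: 4.382 × 0.01510 = 0.06617 pbw
  barium carbonate: 13.97 × 0.2255 = 3.150 pbw
  zinc white: 12.18 × 0.002000 = 0.02436 pbw
Total LOI = 13.70 pbw
Glass = batch − LOI = 147.5 − 13.70 = 133.8 pbw

LOI loss = 13.70 pbw; glass = 133.8 pbw; yield = 90.71%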